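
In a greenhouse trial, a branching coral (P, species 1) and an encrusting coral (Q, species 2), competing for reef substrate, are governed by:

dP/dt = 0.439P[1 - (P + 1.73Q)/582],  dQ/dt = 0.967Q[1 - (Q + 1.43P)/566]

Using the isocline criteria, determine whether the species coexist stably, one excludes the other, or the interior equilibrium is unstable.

unstable coexistence (outcome depends on initial conditions)

Compare the nullcline intercepts: K1/α12 = 582/1.73 = 336 < K2 = 566; K2/α21 = 566/1.43 = 396 < K1 = 582.
Since both are reversed, neither can invade when rare; the interior point is a saddle.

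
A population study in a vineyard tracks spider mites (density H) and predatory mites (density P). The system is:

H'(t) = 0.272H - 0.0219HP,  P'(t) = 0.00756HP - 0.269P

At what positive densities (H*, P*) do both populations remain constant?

Set dP/dt = 0 with P > 0: 0.00756H - 0.269 = 0, so H* = 0.269/0.00756 = 35.6.
Set dH/dt = 0 with H > 0: 0.272 - 0.0219P = 0, so P* = 0.272/0.0219 = 12.4.

H* ≈ 35.6, P* ≈ 12.4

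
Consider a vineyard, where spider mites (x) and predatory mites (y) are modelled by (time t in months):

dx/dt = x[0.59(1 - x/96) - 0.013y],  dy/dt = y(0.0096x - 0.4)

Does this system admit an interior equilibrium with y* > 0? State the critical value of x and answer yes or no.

Threshold x = 41.7; K > 41.7, so yes, the predator persists.

The predator equation gives dy/dt > 0 only when x > 0.4/0.0096 = 41.7.
Without the predator, x → K = 96. Since 96 > 41.7, the predator can invade and persist.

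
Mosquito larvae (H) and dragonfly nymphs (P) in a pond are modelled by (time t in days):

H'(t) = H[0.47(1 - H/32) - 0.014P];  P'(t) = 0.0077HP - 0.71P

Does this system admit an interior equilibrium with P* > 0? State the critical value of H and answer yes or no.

Threshold H = 92.2; K < 92.2, so no, the predator goes extinct.

The predator equation gives dP/dt > 0 only when H > 0.71/0.0077 = 92.2.
Without the predator, H → K = 32. Since 32 < 92.2, the predator cannot invade.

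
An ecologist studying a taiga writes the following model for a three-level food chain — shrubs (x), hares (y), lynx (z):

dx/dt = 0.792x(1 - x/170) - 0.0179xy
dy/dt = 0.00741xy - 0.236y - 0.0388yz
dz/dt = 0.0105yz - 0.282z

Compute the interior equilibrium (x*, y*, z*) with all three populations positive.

x* ≈ 66.8, y* ≈ 26.9, z* ≈ 6.68

From dz/dt = 0: 0.0105y* = 0.282, so y* = 26.9.
From dx/dt = 0: 0.792(1 - x*/170) = 0.0179·26.9, giving x* = 170·(1 - 0.607) = 66.8.
From dy/dt = 0: 0.00741·66.8 - 0.236 = 0.0388z*, so z* = 0.259/0.0388 = 6.68.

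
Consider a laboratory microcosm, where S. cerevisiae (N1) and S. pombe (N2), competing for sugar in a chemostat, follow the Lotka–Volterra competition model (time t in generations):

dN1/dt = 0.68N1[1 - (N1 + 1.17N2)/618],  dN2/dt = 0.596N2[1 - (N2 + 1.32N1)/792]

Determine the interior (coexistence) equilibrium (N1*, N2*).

Setting both brackets to zero gives the nullclines N1 + 1.17N2 = 618 and 1.32N1 + N2 = 792.
Substituting N2 = 792 - 1.32N1 into the first: N1(1 - 1.17·1.32) = 618 - 1.17·792.
So N1* = -309/-0.544 = 567, and then N2* = 792 - 1.32·567 = 43.6.

N1* ≈ 567, N2* ≈ 43.6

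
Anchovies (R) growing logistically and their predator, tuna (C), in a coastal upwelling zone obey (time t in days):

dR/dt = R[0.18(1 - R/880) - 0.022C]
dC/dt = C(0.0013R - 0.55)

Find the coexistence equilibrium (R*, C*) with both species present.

R* ≈ 423, C* ≈ 4.25

From dC/dt = 0 with C > 0: 0.0013R* = 0.55, so R* = 423.
Substitute into dR/dt = 0: 0.18(1 - 423/880) = 0.022C*.
The bracket is 0.519, giving C* = 0.0935/0.022 = 4.25.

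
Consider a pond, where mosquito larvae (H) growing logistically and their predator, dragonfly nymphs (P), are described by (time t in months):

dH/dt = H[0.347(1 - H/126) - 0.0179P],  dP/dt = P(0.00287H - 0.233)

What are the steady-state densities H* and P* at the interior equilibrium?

From dP/dt = 0 with P > 0: 0.00287H* = 0.233, so H* = 81.2.
Substitute into dH/dt = 0: 0.347(1 - 81.2/126) = 0.0179P*.
The bracket is 0.356, giving P* = 0.123/0.0179 = 6.89.

H* ≈ 81.2, P* ≈ 6.89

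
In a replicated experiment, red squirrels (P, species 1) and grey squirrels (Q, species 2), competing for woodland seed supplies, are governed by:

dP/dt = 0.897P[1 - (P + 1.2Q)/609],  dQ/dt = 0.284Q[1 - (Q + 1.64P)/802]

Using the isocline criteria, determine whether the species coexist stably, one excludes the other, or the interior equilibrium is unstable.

Compare the nullcline intercepts: K1/α12 = 609/1.2 = 508 < K2 = 802; K2/α21 = 802/1.64 = 489 < K1 = 609.
Since both are reversed, neither can invade when rare; the interior point is a saddle.

unstable coexistence (outcome depends on initial conditions)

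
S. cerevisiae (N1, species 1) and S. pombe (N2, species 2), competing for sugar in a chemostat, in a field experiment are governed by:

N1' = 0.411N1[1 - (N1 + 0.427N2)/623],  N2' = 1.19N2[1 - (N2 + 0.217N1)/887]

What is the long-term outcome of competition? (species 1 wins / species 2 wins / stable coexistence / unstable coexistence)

Compare the nullcline intercepts: K1/α12 = 623/0.427 = 1460 > K2 = 887; K2/α21 = 887/0.217 = 4090 > K1 = 623.
Since both inequalities hold, each species can invade when rare, so the interior equilibrium is stable.

stable coexistence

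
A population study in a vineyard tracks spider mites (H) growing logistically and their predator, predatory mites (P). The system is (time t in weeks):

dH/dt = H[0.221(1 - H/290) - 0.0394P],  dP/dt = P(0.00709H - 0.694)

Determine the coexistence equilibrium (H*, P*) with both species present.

H* ≈ 97.9, P* ≈ 3.72

From dP/dt = 0 with P > 0: 0.00709H* = 0.694, so H* = 97.9.
Substitute into dH/dt = 0: 0.221(1 - 97.9/290) = 0.0394P*.
The bracket is 0.662, giving P* = 0.146/0.0394 = 3.72.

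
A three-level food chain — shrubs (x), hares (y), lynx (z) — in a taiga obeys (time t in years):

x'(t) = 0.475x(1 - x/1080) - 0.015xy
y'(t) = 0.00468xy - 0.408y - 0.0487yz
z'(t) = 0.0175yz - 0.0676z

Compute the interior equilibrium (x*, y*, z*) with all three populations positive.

x* ≈ 948, y* ≈ 3.86, z* ≈ 82.7

From dz/dt = 0: 0.0175y* = 0.0676, so y* = 3.86.
From dx/dt = 0: 0.475(1 - x*/1080) = 0.015·3.86, giving x* = 1080·(1 - 0.122) = 948.
From dy/dt = 0: 0.00468·948 - 0.408 = 0.0487z*, so z* = 4.03/0.0487 = 82.7.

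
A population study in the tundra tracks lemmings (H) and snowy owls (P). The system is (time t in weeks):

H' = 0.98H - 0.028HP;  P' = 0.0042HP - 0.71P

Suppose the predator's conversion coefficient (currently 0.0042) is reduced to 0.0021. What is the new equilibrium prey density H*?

H* ≈ 338

At the interior fixed point, setting dP/dt = 0 with P > 0 fixes H* = (predator death rate)/(HP coefficient) — independent of the other coefficients.
With the change, H* = 0.71/0.0021 = 338; it rises from 169.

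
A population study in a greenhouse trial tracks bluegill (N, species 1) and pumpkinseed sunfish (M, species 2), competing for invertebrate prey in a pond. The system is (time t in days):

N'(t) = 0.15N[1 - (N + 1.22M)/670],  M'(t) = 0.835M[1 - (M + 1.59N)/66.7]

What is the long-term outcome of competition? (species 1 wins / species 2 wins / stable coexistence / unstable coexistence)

species 1 excludes species 2

Compare the nullcline intercepts: K1/α12 = 670/1.22 = 549 > K2 = 66.7; K2/α21 = 66.7/1.59 = 41.9 < K1 = 670.
Since the inequalities point opposite ways, species 1 can invade but species 2 cannot.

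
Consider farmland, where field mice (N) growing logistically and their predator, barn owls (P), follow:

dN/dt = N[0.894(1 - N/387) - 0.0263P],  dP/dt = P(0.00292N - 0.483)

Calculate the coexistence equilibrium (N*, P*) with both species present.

From dP/dt = 0 with P > 0: 0.00292N* = 0.483, so N* = 165.
Substitute into dN/dt = 0: 0.894(1 - 165/387) = 0.0263P*.
The bracket is 0.573, giving P* = 0.512/0.0263 = 19.5.

N* ≈ 165, P* ≈ 19.5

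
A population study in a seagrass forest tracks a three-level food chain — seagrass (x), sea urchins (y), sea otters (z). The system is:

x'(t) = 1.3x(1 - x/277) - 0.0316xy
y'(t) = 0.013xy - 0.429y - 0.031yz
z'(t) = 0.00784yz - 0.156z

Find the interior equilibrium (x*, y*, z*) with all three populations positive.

x* ≈ 143, y* ≈ 19.9, z* ≈ 46.1

From dz/dt = 0: 0.00784y* = 0.156, so y* = 19.9.
From dx/dt = 0: 1.3(1 - x*/277) = 0.0316·19.9, giving x* = 277·(1 - 0.484) = 143.
From dy/dt = 0: 0.013·143 - 0.429 = 0.031z*, so z* = 1.43/0.031 = 46.1.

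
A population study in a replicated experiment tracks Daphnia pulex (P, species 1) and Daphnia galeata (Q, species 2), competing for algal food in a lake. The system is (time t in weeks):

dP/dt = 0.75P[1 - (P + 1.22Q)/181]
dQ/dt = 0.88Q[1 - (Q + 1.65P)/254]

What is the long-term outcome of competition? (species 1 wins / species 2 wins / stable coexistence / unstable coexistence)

Compare the nullcline intercepts: K1/α12 = 181/1.22 = 148 < K2 = 254; K2/α21 = 254/1.65 = 154 < K1 = 181.
Since both are reversed, neither can invade when rare; the interior point is a saddle.

unstable coexistence (outcome depends on initial conditions)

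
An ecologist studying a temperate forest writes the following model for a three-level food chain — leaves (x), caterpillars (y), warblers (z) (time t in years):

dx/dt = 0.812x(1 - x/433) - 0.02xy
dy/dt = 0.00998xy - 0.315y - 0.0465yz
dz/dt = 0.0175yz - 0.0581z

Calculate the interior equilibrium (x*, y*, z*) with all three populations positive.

x* ≈ 398, y* ≈ 3.32, z* ≈ 78.6

From dz/dt = 0: 0.0175y* = 0.0581, so y* = 3.32.
From dx/dt = 0: 0.812(1 - x*/433) = 0.02·3.32, giving x* = 433·(1 - 0.0818) = 398.
From dy/dt = 0: 0.00998·398 - 0.315 = 0.0465z*, so z* = 3.65/0.0465 = 78.6.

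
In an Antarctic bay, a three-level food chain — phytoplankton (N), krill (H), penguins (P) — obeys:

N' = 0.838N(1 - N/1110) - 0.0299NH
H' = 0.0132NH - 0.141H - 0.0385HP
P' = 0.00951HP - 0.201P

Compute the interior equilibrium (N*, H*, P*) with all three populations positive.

N* ≈ 273, H* ≈ 21.1, P* ≈ 89.9

From dP/dt = 0: 0.00951H* = 0.201, so H* = 21.1.
From dN/dt = 0: 0.838(1 - N*/1110) = 0.0299·21.1, giving N* = 1110·(1 - 0.754) = 273.
From dH/dt = 0: 0.0132·273 - 0.141 = 0.0385P*, so P* = 3.46/0.0385 = 89.9.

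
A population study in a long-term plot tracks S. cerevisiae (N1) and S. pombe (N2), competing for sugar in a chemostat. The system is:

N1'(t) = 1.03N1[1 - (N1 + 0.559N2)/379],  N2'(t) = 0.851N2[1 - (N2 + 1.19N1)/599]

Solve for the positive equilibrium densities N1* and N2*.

N1* ≈ 132, N2* ≈ 442

Setting both brackets to zero gives the nullclines N1 + 0.559N2 = 379 and 1.19N1 + N2 = 599.
Substituting N2 = 599 - 1.19N1 into the first: N1(1 - 0.559·1.19) = 379 - 0.559·599.
So N1* = 44.2/0.335 = 132, and then N2* = 599 - 1.19·132 = 442.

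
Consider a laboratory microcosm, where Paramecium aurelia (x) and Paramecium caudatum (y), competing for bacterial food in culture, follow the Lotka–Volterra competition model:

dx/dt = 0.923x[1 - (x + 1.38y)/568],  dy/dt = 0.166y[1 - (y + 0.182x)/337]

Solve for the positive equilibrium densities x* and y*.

Setting both brackets to zero gives the nullclines x + 1.38y = 568 and 0.182x + y = 337.
Substituting y = 337 - 0.182x into the first: x(1 - 1.38·0.182) = 568 - 1.38·337.
So x* = 103/0.749 = 137, and then y* = 337 - 0.182·137 = 312.

x* ≈ 137, y* ≈ 312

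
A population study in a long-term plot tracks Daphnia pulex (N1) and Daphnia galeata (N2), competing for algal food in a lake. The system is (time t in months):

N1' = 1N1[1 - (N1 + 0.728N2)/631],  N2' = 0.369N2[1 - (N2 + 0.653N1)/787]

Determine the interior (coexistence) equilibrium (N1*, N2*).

Setting both brackets to zero gives the nullclines N1 + 0.728N2 = 631 and 0.653N1 + N2 = 787.
Substituting N2 = 787 - 0.653N1 into the first: N1(1 - 0.728·0.653) = 631 - 0.728·787.
So N1* = 58.1/0.525 = 111, and then N2* = 787 - 0.653·111 = 715.

N1* ≈ 111, N2* ≈ 715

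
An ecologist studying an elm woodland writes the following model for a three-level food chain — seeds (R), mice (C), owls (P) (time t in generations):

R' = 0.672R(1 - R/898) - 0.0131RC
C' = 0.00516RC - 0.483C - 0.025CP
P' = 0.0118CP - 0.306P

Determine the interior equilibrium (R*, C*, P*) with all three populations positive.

From dP/dt = 0: 0.0118C* = 0.306, so C* = 25.9.
From dR/dt = 0: 0.672(1 - R*/898) = 0.0131·25.9, giving R* = 898·(1 - 0.506) = 444.
From dC/dt = 0: 0.00516·444 - 0.483 = 0.025P*, so P* = 1.81/0.025 = 72.3.

R* ≈ 444, C* ≈ 25.9, P* ≈ 72.3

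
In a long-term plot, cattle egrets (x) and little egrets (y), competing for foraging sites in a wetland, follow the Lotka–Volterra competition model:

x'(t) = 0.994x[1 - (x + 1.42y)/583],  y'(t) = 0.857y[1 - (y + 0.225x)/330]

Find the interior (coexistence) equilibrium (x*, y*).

Setting both brackets to zero gives the nullclines x + 1.42y = 583 and 0.225x + y = 330.
Substituting y = 330 - 0.225x into the first: x(1 - 1.42·0.225) = 583 - 1.42·330.
So x* = 114/0.68 = 168, and then y* = 330 - 0.225·168 = 292.

x* ≈ 168, y* ≈ 292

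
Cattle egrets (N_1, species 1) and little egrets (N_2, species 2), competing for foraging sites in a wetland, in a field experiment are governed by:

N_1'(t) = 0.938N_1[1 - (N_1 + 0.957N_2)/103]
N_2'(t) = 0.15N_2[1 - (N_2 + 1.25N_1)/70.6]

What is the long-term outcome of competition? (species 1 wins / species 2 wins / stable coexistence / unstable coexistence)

species 1 excludes species 2

Compare the nullcline intercepts: K1/α12 = 103/0.957 = 108 > K2 = 70.6; K2/α21 = 70.6/1.25 = 56.5 < K1 = 103.
Since the inequalities point opposite ways, species 1 can invade but species 2 cannot.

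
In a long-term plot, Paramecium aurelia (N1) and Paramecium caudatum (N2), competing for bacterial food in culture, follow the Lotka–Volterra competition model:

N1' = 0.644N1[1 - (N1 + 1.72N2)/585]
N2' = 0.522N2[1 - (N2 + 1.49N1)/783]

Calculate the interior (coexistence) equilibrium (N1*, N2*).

Setting both brackets to zero gives the nullclines N1 + 1.72N2 = 585 and 1.49N1 + N2 = 783.
Substituting N2 = 783 - 1.49N1 into the first: N1(1 - 1.72·1.49) = 585 - 1.72·783.
So N1* = -762/-1.56 = 487, and then N2* = 783 - 1.49·487 = 56.7.

N1* ≈ 487, N2* ≈ 56.7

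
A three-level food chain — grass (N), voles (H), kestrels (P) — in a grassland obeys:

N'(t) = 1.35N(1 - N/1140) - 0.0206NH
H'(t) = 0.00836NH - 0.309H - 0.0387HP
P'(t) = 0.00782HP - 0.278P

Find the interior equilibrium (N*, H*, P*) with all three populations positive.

N* ≈ 522, H* ≈ 35.5, P* ≈ 105

From dP/dt = 0: 0.00782H* = 0.278, so H* = 35.5.
From dN/dt = 0: 1.35(1 - N*/1140) = 0.0206·35.5, giving N* = 1140·(1 - 0.542) = 522.
From dH/dt = 0: 0.00836·522 - 0.309 = 0.0387P*, so P* = 4.05/0.0387 = 105.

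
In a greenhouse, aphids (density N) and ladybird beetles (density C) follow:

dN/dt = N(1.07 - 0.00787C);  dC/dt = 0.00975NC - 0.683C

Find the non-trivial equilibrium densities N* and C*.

Set dC/dt = 0 with C > 0: 0.00975N - 0.683 = 0, so N* = 0.683/0.00975 = 70.1.
Set dN/dt = 0 with N > 0: 1.07 - 0.00787C = 0, so C* = 1.07/0.00787 = 136.

N* ≈ 70.1, C* ≈ 136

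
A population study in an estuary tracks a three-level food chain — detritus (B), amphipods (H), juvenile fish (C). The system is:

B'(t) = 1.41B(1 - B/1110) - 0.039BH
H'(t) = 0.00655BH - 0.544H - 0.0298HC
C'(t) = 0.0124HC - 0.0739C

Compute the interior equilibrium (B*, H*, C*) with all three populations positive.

B* ≈ 927, H* ≈ 5.96, C* ≈ 186

From dC/dt = 0: 0.0124H* = 0.0739, so H* = 5.96.
From dB/dt = 0: 1.41(1 - B*/1110) = 0.039·5.96, giving B* = 1110·(1 - 0.165) = 927.
From dH/dt = 0: 0.00655·927 - 0.544 = 0.0298C*, so C* = 5.53/0.0298 = 186.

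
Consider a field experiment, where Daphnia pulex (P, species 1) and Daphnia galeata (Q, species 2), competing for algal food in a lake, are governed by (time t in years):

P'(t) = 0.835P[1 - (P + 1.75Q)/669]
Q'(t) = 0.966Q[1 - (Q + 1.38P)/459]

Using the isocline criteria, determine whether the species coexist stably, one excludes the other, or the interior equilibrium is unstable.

Compare the nullcline intercepts: K1/α12 = 669/1.75 = 382 < K2 = 459; K2/α21 = 459/1.38 = 333 < K1 = 669.
Since both are reversed, neither can invade when rare; the interior point is a saddle.

unstable coexistence (outcome depends on initial conditions)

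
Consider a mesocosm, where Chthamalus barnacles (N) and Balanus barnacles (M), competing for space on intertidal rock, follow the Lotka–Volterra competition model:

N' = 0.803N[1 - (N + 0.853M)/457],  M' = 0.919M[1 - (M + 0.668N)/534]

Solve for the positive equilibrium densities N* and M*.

N* ≈ 3.48, M* ≈ 532

Setting both brackets to zero gives the nullclines N + 0.853M = 457 and 0.668N + M = 534.
Substituting M = 534 - 0.668N into the first: N(1 - 0.853·0.668) = 457 - 0.853·534.
So N* = 1.5/0.43 = 3.48, and then M* = 534 - 0.668·3.48 = 532.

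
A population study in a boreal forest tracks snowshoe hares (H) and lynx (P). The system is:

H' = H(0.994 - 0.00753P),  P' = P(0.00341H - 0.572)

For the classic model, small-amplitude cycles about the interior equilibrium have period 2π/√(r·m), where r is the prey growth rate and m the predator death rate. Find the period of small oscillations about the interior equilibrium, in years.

Here r = 0.994 and m = 0.572, so r·m = 0.569.
ω = √0.569 = 0.754 per year, hence T = 2π/ω ≈ 8.33 years.

T ≈ 8.33 years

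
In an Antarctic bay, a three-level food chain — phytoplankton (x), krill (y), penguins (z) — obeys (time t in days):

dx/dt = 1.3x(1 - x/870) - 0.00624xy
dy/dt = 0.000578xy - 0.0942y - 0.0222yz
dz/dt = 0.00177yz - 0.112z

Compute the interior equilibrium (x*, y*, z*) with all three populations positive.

From dz/dt = 0: 0.00177y* = 0.112, so y* = 63.3.
From dx/dt = 0: 1.3(1 - x*/870) = 0.00624·63.3, giving x* = 870·(1 - 0.304) = 606.
From dy/dt = 0: 0.000578·606 - 0.0942 = 0.0222z*, so z* = 0.256/0.0222 = 11.5.

x* ≈ 606, y* ≈ 63.3, z* ≈ 11.5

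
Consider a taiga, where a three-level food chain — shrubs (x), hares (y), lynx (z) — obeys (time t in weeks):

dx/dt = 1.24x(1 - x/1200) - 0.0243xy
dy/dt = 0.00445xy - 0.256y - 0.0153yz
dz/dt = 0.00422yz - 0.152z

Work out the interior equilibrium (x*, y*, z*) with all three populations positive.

x* ≈ 353, y* ≈ 36, z* ≈ 85.9

From dz/dt = 0: 0.00422y* = 0.152, so y* = 36.
From dx/dt = 0: 1.24(1 - x*/1200) = 0.0243·36, giving x* = 1200·(1 - 0.706) = 353.
From dy/dt = 0: 0.00445·353 - 0.256 = 0.0153z*, so z* = 1.31/0.0153 = 85.9.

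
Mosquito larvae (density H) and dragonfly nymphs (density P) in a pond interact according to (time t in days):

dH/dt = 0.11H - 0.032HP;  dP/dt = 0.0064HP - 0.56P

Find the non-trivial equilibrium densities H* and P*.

Set dP/dt = 0 with P > 0: 0.0064H - 0.56 = 0, so H* = 0.56/0.0064 = 87.5.
Set dH/dt = 0 with H > 0: 0.11 - 0.032P = 0, so P* = 0.11/0.032 = 3.44.

H* ≈ 87.5, P* ≈ 3.44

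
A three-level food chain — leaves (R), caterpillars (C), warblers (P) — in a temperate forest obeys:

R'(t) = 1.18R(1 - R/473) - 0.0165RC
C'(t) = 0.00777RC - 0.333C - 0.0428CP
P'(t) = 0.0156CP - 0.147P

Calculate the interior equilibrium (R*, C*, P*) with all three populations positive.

R* ≈ 411, C* ≈ 9.42, P* ≈ 66.8

From dP/dt = 0: 0.0156C* = 0.147, so C* = 9.42.
From dR/dt = 0: 1.18(1 - R*/473) = 0.0165·9.42, giving R* = 473·(1 - 0.132) = 411.
From dC/dt = 0: 0.00777·411 - 0.333 = 0.0428P*, so P* = 2.86/0.0428 = 66.8.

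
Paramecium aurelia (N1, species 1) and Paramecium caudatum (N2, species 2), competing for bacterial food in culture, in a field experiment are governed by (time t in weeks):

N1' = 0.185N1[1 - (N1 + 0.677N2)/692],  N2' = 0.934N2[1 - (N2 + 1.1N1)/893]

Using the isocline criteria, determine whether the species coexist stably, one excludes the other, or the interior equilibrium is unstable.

Compare the nullcline intercepts: K1/α12 = 692/0.677 = 1020 > K2 = 893; K2/α21 = 893/1.1 = 812 > K1 = 692.
Since both inequalities hold, each species can invade when rare, so the interior equilibrium is stable.

stable coexistence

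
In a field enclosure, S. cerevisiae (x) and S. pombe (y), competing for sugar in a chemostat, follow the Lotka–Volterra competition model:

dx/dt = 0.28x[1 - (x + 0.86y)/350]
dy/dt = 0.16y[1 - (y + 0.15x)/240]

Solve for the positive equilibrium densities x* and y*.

Setting both brackets to zero gives the nullclines x + 0.86y = 350 and 0.15x + y = 240.
Substituting y = 240 - 0.15x into the first: x(1 - 0.86·0.15) = 350 - 0.86·240.
So x* = 144/0.871 = 165, and then y* = 240 - 0.15·165 = 215.

x* ≈ 165, y* ≈ 215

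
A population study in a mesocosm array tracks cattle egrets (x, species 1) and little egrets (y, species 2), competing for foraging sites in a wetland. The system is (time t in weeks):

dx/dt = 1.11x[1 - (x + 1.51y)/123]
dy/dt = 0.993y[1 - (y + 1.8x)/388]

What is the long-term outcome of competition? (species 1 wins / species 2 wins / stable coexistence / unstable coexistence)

Compare the nullcline intercepts: K1/α12 = 123/1.51 = 81.5 < K2 = 388; K2/α21 = 388/1.8 = 216 > K1 = 123.
Since the inequalities point opposite ways, species 2 can invade but species 1 cannot.

species 2 excludes species 1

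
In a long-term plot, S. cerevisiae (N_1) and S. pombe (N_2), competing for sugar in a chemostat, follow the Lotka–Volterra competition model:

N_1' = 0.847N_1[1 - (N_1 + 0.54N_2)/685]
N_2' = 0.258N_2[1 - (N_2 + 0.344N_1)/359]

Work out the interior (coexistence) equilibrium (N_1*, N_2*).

Setting both brackets to zero gives the nullclines N_1 + 0.54N_2 = 685 and 0.344N_1 + N_2 = 359.
Substituting N_2 = 359 - 0.344N_1 into the first: N_1(1 - 0.54·0.344) = 685 - 0.54·359.
So N_1* = 491/0.814 = 603, and then N_2* = 359 - 0.344·603 = 152.

N_1* ≈ 603, N_2* ≈ 152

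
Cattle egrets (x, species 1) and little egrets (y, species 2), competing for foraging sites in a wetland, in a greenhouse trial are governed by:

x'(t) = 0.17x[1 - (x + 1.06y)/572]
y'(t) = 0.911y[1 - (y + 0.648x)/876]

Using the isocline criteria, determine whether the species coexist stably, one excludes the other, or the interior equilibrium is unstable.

Compare the nullcline intercepts: K1/α12 = 572/1.06 = 540 < K2 = 876; K2/α21 = 876/0.648 = 1350 > K1 = 572.
Since the inequalities point opposite ways, species 2 can invade but species 1 cannot.

species 2 excludes species 1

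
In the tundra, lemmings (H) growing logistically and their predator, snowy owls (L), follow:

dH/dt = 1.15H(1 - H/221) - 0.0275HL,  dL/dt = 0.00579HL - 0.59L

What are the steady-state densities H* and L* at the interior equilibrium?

H* ≈ 102, L* ≈ 22.5

From dL/dt = 0 with L > 0: 0.00579H* = 0.59, so H* = 102.
Substitute into dH/dt = 0: 1.15(1 - 102/221) = 0.0275L*.
The bracket is 0.539, giving L* = 0.62/0.0275 = 22.5.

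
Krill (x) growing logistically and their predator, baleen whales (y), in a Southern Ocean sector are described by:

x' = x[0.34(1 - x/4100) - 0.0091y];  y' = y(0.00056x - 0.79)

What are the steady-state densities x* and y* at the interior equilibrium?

From dy/dt = 0 with y > 0: 0.00056x* = 0.79, so x* = 1410.
Substitute into dx/dt = 0: 0.34(1 - 1410/4100) = 0.0091y*.
The bracket is 0.656, giving y* = 0.223/0.0091 = 24.5.

x* ≈ 1410, y* ≈ 24.5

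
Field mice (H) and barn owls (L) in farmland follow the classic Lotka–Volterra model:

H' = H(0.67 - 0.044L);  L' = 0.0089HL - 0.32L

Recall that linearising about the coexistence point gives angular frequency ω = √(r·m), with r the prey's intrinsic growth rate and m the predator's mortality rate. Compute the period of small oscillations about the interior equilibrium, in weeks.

Here r = 0.67 and m = 0.32, so r·m = 0.214.
ω = √0.214 = 0.463 per week, hence T = 2π/ω ≈ 13.6 weeks.

T ≈ 13.6 weeks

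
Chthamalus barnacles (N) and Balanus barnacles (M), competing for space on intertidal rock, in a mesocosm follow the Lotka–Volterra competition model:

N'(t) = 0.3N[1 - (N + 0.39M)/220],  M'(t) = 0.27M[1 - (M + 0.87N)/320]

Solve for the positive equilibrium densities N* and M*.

Setting both brackets to zero gives the nullclines N + 0.39M = 220 and 0.87N + M = 320.
Substituting M = 320 - 0.87N into the first: N(1 - 0.39·0.87) = 220 - 0.39·320.
So N* = 95.2/0.661 = 144, and then M* = 320 - 0.87·144 = 195.

N* ≈ 144, M* ≈ 195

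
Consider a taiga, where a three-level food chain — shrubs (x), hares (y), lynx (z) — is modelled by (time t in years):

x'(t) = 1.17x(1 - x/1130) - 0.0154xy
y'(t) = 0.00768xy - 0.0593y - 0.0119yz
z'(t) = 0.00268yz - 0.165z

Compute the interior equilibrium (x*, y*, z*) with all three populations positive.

From dz/dt = 0: 0.00268y* = 0.165, so y* = 61.6.
From dx/dt = 0: 1.17(1 - x*/1130) = 0.0154·61.6, giving x* = 1130·(1 - 0.81) = 214.
From dy/dt = 0: 0.00768·214 - 0.0593 = 0.0119z*, so z* = 1.59/0.0119 = 133.

x* ≈ 214, y* ≈ 61.6, z* ≈ 133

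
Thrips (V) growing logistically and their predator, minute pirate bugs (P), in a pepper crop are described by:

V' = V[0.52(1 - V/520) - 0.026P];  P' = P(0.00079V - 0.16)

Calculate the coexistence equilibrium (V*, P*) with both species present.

From dP/dt = 0 with P > 0: 0.00079V* = 0.16, so V* = 203.
Substitute into dV/dt = 0: 0.52(1 - 203/520) = 0.026P*.
The bracket is 0.611, giving P* = 0.317/0.026 = 12.2.

V* ≈ 203, P* ≈ 12.2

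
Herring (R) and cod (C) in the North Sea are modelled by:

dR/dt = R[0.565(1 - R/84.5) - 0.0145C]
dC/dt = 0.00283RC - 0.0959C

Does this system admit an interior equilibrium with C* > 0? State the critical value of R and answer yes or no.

Threshold R = 33.9; K > 33.9, so yes, the predator persists.

The predator equation gives dC/dt > 0 only when R > 0.0959/0.00283 = 33.9.
Without the predator, R → K = 84.5. Since 84.5 > 33.9, the predator can invade and persist.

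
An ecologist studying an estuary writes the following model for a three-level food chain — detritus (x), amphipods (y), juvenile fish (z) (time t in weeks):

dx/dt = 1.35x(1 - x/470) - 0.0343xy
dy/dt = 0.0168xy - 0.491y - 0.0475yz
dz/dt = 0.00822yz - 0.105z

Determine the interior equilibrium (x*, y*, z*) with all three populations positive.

From dz/dt = 0: 0.00822y* = 0.105, so y* = 12.8.
From dx/dt = 0: 1.35(1 - x*/470) = 0.0343·12.8, giving x* = 470·(1 - 0.325) = 317.
From dy/dt = 0: 0.0168·317 - 0.491 = 0.0475z*, so z* = 4.84/0.0475 = 102.

x* ≈ 317, y* ≈ 12.8, z* ≈ 102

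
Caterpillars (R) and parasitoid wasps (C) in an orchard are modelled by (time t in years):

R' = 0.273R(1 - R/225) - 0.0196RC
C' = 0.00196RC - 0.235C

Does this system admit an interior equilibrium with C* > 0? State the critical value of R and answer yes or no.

Threshold R = 120; K > 120, so yes, the predator persists.

The predator equation gives dC/dt > 0 only when R > 0.235/0.00196 = 120.
Without the predator, R → K = 225. Since 225 > 120, the predator can invade and persist.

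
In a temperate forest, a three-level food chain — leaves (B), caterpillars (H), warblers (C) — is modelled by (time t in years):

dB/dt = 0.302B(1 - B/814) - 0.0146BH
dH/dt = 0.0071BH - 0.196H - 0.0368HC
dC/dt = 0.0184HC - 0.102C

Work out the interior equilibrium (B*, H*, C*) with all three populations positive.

From dC/dt = 0: 0.0184H* = 0.102, so H* = 5.54.
From dB/dt = 0: 0.302(1 - B*/814) = 0.0146·5.54, giving B* = 814·(1 - 0.268) = 596.
From dH/dt = 0: 0.0071·596 - 0.196 = 0.0368C*, so C* = 4.03/0.0368 = 110.

B* ≈ 596, H* ≈ 5.54, C* ≈ 110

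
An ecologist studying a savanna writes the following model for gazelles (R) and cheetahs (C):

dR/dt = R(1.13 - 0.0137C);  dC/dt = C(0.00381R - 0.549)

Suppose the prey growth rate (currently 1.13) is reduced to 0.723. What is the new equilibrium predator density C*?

At the interior fixed point, setting dR/dt = 0 with R > 0 fixes C* = (prey growth rate)/(RC coefficient) — independent of the other coefficients.
With the change, C* = 0.723/0.0137 = 52.8; it falls from 82.5.

C* ≈ 52.8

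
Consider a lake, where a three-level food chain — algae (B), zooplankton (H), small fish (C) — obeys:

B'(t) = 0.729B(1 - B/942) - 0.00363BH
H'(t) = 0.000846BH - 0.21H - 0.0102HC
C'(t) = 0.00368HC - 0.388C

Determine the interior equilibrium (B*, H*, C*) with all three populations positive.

From dC/dt = 0: 0.00368H* = 0.388, so H* = 105.
From dB/dt = 0: 0.729(1 - B*/942) = 0.00363·105, giving B* = 942·(1 - 0.525) = 447.
From dH/dt = 0: 0.000846·447 - 0.21 = 0.0102C*, so C* = 0.169/0.0102 = 16.5.

B* ≈ 447, H* ≈ 105, C* ≈ 16.5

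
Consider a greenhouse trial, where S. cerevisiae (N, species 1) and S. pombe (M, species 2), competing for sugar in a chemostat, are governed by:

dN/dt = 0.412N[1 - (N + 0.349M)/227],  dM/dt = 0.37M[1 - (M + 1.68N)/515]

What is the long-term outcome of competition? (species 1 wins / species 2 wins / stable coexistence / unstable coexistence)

Compare the nullcline intercepts: K1/α12 = 227/0.349 = 650 > K2 = 515; K2/α21 = 515/1.68 = 307 > K1 = 227.
Since both inequalities hold, each species can invade when rare, so the interior equilibrium is stable.

stable coexistence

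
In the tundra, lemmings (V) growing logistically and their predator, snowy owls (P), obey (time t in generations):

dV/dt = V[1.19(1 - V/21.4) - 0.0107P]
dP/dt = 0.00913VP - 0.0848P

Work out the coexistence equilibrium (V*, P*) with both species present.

From dP/dt = 0 with P > 0: 0.00913V* = 0.0848, so V* = 9.29.
Substitute into dV/dt = 0: 1.19(1 - 9.29/21.4) = 0.0107P*.
The bracket is 0.566, giving P* = 0.674/0.0107 = 62.9.

V* ≈ 9.29, P* ≈ 62.9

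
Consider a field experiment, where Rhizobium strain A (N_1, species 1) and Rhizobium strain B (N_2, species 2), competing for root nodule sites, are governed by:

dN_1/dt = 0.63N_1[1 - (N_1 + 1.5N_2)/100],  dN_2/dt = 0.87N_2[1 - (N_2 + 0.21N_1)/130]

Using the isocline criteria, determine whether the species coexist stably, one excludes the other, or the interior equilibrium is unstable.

Compare the nullcline intercepts: K1/α12 = 100/1.5 = 66.7 < K2 = 130; K2/α21 = 130/0.21 = 619 > K1 = 100.
Since the inequalities point opposite ways, species 2 can invade but species 1 cannot.

species 2 excludes species 1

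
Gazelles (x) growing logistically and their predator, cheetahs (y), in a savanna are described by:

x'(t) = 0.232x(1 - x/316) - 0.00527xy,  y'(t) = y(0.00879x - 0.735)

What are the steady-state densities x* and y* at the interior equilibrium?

x* ≈ 83.6, y* ≈ 32.4

From dy/dt = 0 with y > 0: 0.00879x* = 0.735, so x* = 83.6.
Substitute into dx/dt = 0: 0.232(1 - 83.6/316) = 0.00527y*.
The bracket is 0.735, giving y* = 0.171/0.00527 = 32.4.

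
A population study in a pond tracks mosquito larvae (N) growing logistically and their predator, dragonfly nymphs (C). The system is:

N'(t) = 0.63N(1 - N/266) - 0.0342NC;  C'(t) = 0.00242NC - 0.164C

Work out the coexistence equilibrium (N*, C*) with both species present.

From dC/dt = 0 with C > 0: 0.00242N* = 0.164, so N* = 67.8.
Substitute into dN/dt = 0: 0.63(1 - 67.8/266) = 0.0342C*.
The bracket is 0.745, giving C* = 0.469/0.0342 = 13.7.

N* ≈ 67.8, C* ≈ 13.7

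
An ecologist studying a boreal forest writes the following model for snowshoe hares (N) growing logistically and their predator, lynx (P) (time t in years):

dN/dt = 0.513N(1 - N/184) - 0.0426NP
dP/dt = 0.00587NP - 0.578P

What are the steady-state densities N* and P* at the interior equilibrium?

From dP/dt = 0 with P > 0: 0.00587N* = 0.578, so N* = 98.5.
Substitute into dN/dt = 0: 0.513(1 - 98.5/184) = 0.0426P*.
The bracket is 0.465, giving P* = 0.238/0.0426 = 5.6.

N* ≈ 98.5, P* ≈ 5.6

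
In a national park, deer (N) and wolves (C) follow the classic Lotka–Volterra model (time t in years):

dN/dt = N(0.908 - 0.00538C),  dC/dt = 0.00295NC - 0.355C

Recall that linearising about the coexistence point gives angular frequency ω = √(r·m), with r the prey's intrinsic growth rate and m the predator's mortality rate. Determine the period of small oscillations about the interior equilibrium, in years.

Here r = 0.908 and m = 0.355, so r·m = 0.322.
ω = √0.322 = 0.568 per year, hence T = 2π/ω ≈ 11.1 years.

T ≈ 11.1 years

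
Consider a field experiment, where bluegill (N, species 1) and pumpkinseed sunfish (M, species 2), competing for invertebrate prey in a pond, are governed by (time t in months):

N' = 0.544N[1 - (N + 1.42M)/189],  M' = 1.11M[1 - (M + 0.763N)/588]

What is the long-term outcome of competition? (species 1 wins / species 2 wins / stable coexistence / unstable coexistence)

species 2 excludes species 1

Compare the nullcline intercepts: K1/α12 = 189/1.42 = 133 < K2 = 588; K2/α21 = 588/0.763 = 771 > K1 = 189.
Since the inequalities point opposite ways, species 2 can invade but species 1 cannot.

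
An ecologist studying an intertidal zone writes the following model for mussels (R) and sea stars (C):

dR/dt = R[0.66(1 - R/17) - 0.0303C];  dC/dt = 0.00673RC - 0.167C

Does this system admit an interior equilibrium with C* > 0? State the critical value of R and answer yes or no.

The predator equation gives dC/dt > 0 only when R > 0.167/0.00673 = 24.8.
Without the predator, R → K = 17. Since 17 < 24.8, the predator cannot invade.

Threshold R = 24.8; K < 24.8, so no, the predator goes extinct.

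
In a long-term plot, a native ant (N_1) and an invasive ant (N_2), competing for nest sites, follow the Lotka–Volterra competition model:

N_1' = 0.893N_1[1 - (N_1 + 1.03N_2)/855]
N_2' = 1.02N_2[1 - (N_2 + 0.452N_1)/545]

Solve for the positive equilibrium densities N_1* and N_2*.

N_1* ≈ 549, N_2* ≈ 297

Setting both brackets to zero gives the nullclines N_1 + 1.03N_2 = 855 and 0.452N_1 + N_2 = 545.
Substituting N_2 = 545 - 0.452N_1 into the first: N_1(1 - 1.03·0.452) = 855 - 1.03·545.
So N_1* = 294/0.534 = 549, and then N_2* = 545 - 0.452·549 = 297.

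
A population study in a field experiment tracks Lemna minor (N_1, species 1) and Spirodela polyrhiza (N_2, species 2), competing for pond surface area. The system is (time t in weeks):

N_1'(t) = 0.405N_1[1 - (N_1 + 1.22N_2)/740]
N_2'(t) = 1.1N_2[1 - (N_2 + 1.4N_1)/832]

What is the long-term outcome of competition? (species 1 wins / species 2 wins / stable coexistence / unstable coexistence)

unstable coexistence (outcome depends on initial conditions)

Compare the nullcline intercepts: K1/α12 = 740/1.22 = 607 < K2 = 832; K2/α21 = 832/1.4 = 594 < K1 = 740.
Since both are reversed, neither can invade when rare; the interior point is a saddle.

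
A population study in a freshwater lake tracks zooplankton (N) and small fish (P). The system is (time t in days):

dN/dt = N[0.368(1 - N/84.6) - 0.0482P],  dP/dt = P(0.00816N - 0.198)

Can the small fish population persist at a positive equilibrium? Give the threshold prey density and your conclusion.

Threshold N = 24.3; K > 24.3, so yes, the predator persists.

The predator equation gives dP/dt > 0 only when N > 0.198/0.00816 = 24.3.
Without the predator, N → K = 84.6. Since 84.6 > 24.3, the predator can invade and persist.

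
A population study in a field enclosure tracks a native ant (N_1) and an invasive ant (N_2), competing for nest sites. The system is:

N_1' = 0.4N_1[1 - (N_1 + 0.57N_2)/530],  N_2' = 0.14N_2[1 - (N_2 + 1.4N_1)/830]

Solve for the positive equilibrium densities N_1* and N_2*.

N_1* ≈ 282, N_2* ≈ 436

Setting both brackets to zero gives the nullclines N_1 + 0.57N_2 = 530 and 1.4N_1 + N_2 = 830.
Substituting N_2 = 830 - 1.4N_1 into the first: N_1(1 - 0.57·1.4) = 530 - 0.57·830.
So N_1* = 56.9/0.202 = 282, and then N_2* = 830 - 1.4·282 = 436.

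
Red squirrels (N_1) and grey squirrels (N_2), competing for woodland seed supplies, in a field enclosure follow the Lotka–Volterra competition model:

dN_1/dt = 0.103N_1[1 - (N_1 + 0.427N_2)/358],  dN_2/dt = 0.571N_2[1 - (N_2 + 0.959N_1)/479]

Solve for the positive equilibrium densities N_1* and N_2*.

N_1* ≈ 260, N_2* ≈ 230

Setting both brackets to zero gives the nullclines N_1 + 0.427N_2 = 358 and 0.959N_1 + N_2 = 479.
Substituting N_2 = 479 - 0.959N_1 into the first: N_1(1 - 0.427·0.959) = 358 - 0.427·479.
So N_1* = 153/0.591 = 260, and then N_2* = 479 - 0.959·260 = 230.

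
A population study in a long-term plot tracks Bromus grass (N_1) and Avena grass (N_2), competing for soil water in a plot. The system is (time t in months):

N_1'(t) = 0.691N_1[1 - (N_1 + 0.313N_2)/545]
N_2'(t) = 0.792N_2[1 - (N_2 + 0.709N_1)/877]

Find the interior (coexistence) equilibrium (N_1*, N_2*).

Setting both brackets to zero gives the nullclines N_1 + 0.313N_2 = 545 and 0.709N_1 + N_2 = 877.
Substituting N_2 = 877 - 0.709N_1 into the first: N_1(1 - 0.313·0.709) = 545 - 0.313·877.
So N_1* = 270/0.778 = 348, and then N_2* = 877 - 0.709·348 = 631.

N_1* ≈ 348, N_2* ≈ 631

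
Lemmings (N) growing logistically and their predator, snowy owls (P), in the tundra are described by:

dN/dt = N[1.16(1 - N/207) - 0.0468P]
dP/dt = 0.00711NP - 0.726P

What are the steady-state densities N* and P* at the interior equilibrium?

N* ≈ 102, P* ≈ 12.6

From dP/dt = 0 with P > 0: 0.00711N* = 0.726, so N* = 102.
Substitute into dN/dt = 0: 1.16(1 - 102/207) = 0.0468P*.
The bracket is 0.507, giving P* = 0.588/0.0468 = 12.6.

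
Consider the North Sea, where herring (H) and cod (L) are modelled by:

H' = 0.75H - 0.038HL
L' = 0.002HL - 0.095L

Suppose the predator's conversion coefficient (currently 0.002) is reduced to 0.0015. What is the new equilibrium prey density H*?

H* ≈ 63.3

At the interior fixed point, setting dL/dt = 0 with L > 0 fixes H* = (predator death rate)/(HL coefficient) — independent of the other coefficients.
With the change, H* = 0.095/0.0015 = 63.3; it rises from 47.5.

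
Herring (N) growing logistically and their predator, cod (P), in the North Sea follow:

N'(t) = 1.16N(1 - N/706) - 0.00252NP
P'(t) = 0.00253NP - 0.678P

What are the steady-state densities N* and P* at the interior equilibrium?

From dP/dt = 0 with P > 0: 0.00253N* = 0.678, so N* = 268.
Substitute into dN/dt = 0: 1.16(1 - 268/706) = 0.00252P*.
The bracket is 0.62, giving P* = 0.72/0.00252 = 286.

N* ≈ 268, P* ≈ 286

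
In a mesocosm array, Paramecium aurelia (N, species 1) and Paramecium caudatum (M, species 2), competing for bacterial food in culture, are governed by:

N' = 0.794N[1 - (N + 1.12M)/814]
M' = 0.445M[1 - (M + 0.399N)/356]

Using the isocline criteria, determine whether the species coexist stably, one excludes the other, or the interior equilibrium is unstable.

stable coexistence

Compare the nullcline intercepts: K1/α12 = 814/1.12 = 727 > K2 = 356; K2/α21 = 356/0.399 = 892 > K1 = 814.
Since both inequalities hold, each species can invade when rare, so the interior equilibrium is stable.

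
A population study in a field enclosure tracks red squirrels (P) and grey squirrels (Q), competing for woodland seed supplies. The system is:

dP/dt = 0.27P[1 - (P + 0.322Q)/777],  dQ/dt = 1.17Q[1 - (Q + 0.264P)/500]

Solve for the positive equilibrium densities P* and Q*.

Setting both brackets to zero gives the nullclines P + 0.322Q = 777 and 0.264P + Q = 500.
Substituting Q = 500 - 0.264P into the first: P(1 - 0.322·0.264) = 777 - 0.322·500.
So P* = 616/0.915 = 673, and then Q* = 500 - 0.264·673 = 322.

P* ≈ 673, Q* ≈ 322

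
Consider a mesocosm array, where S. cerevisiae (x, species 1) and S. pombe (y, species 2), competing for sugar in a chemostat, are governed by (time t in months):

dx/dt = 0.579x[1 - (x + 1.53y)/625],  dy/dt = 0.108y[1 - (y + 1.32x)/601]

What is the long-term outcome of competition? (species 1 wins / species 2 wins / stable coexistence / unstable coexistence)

Compare the nullcline intercepts: K1/α12 = 625/1.53 = 408 < K2 = 601; K2/α21 = 601/1.32 = 455 < K1 = 625.
Since both are reversed, neither can invade when rare; the interior point is a saddle.

unstable coexistence (outcome depends on initial conditions)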